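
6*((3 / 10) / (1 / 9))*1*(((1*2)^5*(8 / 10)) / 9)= 1152 / 25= 46.08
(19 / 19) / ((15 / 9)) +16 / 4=4.60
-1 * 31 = -31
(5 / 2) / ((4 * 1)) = 5 / 8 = 0.62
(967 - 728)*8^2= 15296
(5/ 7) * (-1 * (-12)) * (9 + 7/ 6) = 610/ 7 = 87.14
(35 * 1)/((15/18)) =42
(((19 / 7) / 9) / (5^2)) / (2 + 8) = 0.00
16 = 16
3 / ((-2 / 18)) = -27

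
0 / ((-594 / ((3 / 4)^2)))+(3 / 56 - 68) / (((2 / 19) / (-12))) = 216885 / 28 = 7745.89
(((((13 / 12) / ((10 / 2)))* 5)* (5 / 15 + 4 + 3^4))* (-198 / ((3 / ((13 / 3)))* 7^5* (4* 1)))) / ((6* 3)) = -29744 / 1361367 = -0.02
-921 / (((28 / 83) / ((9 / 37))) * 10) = -687987 / 10360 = -66.41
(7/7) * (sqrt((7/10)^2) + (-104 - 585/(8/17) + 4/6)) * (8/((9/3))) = -161491/45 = -3588.69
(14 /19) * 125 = 1750 /19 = 92.11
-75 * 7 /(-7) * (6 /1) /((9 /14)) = 700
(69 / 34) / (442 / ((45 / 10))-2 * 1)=621 / 29444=0.02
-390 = -390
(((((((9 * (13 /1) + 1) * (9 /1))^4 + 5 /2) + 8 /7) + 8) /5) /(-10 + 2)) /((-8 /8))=17808449236867 /560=31800802208.69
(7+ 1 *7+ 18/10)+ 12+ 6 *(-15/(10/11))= -356/5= -71.20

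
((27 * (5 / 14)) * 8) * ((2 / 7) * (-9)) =-9720 / 49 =-198.37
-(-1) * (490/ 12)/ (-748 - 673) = -5/ 174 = -0.03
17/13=1.31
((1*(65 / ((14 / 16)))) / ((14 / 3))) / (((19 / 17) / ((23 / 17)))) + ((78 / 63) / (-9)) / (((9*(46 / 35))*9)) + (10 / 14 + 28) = 2247036058 / 46830231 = 47.98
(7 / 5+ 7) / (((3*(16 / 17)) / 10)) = 119 / 4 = 29.75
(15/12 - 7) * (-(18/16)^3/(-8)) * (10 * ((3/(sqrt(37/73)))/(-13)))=251505 * sqrt(2701)/3940352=3.32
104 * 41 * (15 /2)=31980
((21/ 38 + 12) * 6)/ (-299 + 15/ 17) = -24327/ 96292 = -0.25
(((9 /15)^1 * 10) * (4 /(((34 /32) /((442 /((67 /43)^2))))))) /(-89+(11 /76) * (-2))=-17987072 /390543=-46.06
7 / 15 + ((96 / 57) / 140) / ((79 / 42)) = 10651 / 22515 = 0.47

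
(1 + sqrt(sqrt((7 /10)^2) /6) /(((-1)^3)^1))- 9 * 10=-89- sqrt(105) /30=-89.34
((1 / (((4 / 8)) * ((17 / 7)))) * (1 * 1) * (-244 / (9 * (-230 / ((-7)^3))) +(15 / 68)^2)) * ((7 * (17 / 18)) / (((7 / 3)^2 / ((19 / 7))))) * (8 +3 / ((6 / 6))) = -40391973061 / 33500880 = -1205.70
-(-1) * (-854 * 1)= -854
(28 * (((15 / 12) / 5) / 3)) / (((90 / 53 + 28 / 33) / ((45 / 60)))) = 12243 / 17816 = 0.69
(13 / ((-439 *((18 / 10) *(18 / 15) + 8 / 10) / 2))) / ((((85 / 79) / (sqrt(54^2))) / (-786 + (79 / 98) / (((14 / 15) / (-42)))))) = 11172430035 / 13530419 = 825.73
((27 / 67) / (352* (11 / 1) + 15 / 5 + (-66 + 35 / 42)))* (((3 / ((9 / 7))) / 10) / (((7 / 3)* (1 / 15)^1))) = 243 / 1531553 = 0.00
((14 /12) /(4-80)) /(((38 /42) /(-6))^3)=583443 /130321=4.48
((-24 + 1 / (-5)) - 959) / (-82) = 2458 / 205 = 11.99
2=2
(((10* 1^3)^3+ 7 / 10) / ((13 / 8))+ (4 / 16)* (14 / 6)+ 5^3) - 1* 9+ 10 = 579071 / 780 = 742.40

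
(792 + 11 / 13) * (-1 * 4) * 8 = -329824 / 13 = -25371.08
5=5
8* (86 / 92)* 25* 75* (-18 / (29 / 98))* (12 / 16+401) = -228551557500 / 667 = -342656008.25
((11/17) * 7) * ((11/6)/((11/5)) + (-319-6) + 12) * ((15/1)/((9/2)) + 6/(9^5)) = -4731314126/1003833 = -4713.25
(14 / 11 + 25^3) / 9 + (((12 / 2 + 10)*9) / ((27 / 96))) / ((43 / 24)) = 8607739 / 4257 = 2022.02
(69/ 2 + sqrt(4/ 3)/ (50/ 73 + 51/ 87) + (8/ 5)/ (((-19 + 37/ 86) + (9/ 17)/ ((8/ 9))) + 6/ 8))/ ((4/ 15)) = 10585* sqrt(3)/ 5382 + 103971741/ 805816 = 132.43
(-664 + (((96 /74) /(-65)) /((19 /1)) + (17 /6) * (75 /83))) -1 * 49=-5388956403 /7585370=-710.44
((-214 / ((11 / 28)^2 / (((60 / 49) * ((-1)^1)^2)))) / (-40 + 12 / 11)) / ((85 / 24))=2304 / 187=12.32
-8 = -8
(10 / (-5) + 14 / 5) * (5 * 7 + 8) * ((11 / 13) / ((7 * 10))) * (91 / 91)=0.42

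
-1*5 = -5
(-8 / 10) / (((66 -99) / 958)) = 3832 / 165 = 23.22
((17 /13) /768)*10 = 0.02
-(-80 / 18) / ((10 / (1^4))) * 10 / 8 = 5 / 9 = 0.56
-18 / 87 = -6 / 29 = -0.21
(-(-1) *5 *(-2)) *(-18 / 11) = 180 / 11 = 16.36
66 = 66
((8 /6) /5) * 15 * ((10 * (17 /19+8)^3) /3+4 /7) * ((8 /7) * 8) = 86517488128 /1008273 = 85807.60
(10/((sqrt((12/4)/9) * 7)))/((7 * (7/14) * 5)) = 4 * sqrt(3)/49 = 0.14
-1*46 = -46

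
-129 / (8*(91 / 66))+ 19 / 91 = -4181 / 364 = -11.49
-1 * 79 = -79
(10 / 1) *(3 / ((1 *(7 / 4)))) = 120 / 7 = 17.14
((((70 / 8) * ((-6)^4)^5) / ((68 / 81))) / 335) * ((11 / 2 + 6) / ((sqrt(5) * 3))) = 195009578360995.33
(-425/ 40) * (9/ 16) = -765/ 128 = -5.98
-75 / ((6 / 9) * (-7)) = 225 / 14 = 16.07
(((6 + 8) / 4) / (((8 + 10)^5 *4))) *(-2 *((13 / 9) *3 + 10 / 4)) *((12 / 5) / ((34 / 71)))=-20377 / 642453120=-0.00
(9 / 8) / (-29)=-9 / 232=-0.04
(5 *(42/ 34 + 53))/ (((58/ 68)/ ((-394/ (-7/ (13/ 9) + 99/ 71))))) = 1676481820/ 46197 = 36289.84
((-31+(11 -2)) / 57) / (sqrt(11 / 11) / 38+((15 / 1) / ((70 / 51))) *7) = -11 / 2181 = -0.01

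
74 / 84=37 / 42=0.88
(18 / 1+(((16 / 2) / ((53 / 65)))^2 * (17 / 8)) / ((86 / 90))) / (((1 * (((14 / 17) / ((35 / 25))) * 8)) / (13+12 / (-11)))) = 31212703341 / 53146280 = 587.30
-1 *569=-569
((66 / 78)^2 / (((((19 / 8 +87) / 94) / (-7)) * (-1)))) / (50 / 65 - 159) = -5264 / 158015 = -0.03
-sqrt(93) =-9.64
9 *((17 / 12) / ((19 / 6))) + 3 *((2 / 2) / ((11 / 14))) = 3279 / 418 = 7.84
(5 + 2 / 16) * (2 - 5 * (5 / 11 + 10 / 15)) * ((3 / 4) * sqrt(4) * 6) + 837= 59019 / 88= 670.67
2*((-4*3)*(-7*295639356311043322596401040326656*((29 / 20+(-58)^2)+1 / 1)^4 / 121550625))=52481109462589484798831670000000000000000.00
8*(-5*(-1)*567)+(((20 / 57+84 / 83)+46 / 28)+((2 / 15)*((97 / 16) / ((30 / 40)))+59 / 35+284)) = 11410347736 / 496755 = 22969.77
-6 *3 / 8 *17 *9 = -1377 / 4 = -344.25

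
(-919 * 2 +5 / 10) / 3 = -1225 / 2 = -612.50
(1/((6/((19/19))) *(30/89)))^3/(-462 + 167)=-0.00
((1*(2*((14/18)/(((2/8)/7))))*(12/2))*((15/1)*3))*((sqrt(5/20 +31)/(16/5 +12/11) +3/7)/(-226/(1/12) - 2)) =-202125*sqrt(5)/80063 - 2520/1357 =-7.50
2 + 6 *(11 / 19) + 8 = 256 / 19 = 13.47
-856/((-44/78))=16692/11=1517.45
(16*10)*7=1120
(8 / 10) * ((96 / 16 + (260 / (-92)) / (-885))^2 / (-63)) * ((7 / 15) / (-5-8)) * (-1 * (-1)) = 2389058884 / 145428434775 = 0.02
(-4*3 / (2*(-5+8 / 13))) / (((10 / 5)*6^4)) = 13 / 24624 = 0.00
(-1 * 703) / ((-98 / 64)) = 22496 / 49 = 459.10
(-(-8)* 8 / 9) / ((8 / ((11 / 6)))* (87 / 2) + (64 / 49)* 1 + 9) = 34496 / 970803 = 0.04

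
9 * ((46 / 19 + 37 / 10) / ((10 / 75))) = 31401 / 76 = 413.17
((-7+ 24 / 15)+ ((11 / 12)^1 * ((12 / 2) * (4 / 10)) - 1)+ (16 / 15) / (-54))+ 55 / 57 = -25046 / 7695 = -3.25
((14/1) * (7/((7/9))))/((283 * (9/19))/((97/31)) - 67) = -116109/22262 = -5.22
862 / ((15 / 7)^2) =42238 / 225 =187.72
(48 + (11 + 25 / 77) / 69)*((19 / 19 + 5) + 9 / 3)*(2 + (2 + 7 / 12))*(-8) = -2558960 / 161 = -15894.16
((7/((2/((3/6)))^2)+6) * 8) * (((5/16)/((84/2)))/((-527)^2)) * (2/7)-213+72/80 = -1385476664993/6532186080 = -212.10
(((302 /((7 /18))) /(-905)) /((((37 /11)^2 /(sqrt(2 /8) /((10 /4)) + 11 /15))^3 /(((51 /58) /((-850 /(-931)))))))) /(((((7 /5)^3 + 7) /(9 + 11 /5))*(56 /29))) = -6973338874348 /25251558601576875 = -0.00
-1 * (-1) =1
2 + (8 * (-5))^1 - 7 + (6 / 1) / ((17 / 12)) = -693 / 17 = -40.76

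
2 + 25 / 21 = 67 / 21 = 3.19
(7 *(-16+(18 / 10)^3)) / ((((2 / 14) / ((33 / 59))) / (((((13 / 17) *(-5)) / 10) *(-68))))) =-53435382 / 7375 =-7245.48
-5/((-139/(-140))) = -700/139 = -5.04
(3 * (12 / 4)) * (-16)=-144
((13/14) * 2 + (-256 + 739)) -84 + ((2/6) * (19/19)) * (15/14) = 5617/14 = 401.21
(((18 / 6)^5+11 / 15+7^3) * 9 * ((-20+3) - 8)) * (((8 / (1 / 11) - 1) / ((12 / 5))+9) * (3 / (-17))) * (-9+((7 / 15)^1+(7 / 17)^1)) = -9897190953 / 1156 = -8561583.87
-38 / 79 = -0.48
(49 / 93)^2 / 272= 2401 / 2352528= 0.00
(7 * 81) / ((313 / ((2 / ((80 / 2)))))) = 567 / 6260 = 0.09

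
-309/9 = -103/3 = -34.33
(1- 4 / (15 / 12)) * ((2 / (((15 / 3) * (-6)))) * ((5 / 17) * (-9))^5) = -27064125 / 1419857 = -19.06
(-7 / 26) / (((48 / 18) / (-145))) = 3045 / 208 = 14.64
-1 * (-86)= 86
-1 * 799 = -799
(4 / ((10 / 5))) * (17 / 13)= 34 / 13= 2.62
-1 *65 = -65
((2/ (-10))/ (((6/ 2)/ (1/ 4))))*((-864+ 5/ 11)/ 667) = 413/ 19140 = 0.02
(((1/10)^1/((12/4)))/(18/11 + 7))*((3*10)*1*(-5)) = -11/19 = -0.58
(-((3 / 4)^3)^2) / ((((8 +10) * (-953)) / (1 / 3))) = 0.00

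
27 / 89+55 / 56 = 6407 / 4984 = 1.29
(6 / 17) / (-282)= -1 / 799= -0.00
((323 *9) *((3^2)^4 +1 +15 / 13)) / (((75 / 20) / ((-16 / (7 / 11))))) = -58203938496 / 455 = -127920743.95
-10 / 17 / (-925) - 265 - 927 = -3748838 / 3145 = -1192.00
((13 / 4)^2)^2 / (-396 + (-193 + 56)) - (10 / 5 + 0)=-23189 / 10496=-2.21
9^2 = 81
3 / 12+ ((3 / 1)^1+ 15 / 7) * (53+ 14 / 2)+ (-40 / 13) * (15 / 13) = 1444543 / 4732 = 305.27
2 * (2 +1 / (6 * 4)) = 49 / 12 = 4.08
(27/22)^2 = 729/484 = 1.51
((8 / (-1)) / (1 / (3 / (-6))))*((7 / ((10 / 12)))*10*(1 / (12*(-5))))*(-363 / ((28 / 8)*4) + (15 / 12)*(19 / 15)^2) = 30143 / 225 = 133.97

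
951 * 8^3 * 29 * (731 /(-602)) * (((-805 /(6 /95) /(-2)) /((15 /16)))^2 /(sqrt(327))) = -21392771483955200 * sqrt(327) /8829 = -43815665417529.22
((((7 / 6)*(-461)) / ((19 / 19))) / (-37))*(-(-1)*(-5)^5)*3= -136275.34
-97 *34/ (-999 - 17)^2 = -1649/ 516128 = -0.00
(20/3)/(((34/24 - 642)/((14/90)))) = -0.00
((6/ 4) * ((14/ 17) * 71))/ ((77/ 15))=3195/ 187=17.09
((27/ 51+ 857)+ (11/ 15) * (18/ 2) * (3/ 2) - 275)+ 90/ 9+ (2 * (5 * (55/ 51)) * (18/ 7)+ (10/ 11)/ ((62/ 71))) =256135281/ 405790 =631.20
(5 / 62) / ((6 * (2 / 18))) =15 / 124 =0.12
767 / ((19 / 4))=161.47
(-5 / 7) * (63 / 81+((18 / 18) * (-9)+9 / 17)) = 5885 / 1071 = 5.49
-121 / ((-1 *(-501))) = -121 / 501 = -0.24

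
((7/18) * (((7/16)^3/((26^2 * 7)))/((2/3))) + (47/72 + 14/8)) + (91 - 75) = 1834394629/99680256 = 18.40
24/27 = 8/9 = 0.89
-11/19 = -0.58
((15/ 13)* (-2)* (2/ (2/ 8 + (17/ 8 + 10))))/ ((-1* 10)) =16/ 429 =0.04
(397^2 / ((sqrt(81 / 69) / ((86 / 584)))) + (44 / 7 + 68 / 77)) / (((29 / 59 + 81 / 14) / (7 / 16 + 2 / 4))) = 12213 / 11407 + 2798978231 *sqrt(69) / 7267296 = 3200.34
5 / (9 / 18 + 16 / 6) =30 / 19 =1.58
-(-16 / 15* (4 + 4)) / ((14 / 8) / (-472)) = -241664 / 105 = -2301.56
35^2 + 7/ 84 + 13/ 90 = 220541/ 180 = 1225.23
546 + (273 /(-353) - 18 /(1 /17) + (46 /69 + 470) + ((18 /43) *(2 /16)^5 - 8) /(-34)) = 18013589822149 /25366659072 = 710.13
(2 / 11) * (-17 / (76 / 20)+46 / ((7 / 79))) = 136902 / 1463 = 93.58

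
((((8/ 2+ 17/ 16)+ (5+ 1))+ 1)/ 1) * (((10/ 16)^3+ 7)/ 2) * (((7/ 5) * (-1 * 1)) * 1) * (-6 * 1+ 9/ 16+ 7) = -25054295/ 262144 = -95.57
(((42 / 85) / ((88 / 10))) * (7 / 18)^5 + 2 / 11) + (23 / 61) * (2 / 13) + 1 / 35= 1758083215067 / 6538138326720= 0.27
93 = 93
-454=-454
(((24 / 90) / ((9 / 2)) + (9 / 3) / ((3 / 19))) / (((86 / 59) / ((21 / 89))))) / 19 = 1062649 / 6544170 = 0.16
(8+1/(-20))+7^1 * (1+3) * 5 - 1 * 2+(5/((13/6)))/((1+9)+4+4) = 113941/780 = 146.08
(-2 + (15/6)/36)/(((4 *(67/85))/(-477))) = 626195/2144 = 292.07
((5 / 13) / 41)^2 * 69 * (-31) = -0.19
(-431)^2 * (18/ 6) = 557283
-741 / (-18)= 247 / 6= 41.17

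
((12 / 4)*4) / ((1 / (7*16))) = 1344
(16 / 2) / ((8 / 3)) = 3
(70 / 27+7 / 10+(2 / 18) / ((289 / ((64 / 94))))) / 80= 12076247 / 293392800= 0.04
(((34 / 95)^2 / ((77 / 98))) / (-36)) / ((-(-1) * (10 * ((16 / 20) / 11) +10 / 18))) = -4046 / 1146175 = -0.00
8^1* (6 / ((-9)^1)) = -16 / 3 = -5.33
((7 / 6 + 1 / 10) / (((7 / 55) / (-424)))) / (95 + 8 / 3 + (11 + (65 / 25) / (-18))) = -2658480 / 68369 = -38.88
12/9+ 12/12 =7/3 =2.33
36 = 36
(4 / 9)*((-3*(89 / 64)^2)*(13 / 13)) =-7921 / 3072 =-2.58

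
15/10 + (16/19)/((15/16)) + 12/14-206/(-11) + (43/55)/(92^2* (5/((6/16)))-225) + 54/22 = 362398321807/14829772650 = 24.44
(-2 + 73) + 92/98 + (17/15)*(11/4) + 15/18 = 74371/980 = 75.89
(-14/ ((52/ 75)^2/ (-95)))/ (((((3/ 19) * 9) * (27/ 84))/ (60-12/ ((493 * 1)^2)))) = 134352819475000/ 369677529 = 363432.48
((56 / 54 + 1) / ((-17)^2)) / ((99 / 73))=365 / 70227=0.01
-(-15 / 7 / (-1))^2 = -225 / 49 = -4.59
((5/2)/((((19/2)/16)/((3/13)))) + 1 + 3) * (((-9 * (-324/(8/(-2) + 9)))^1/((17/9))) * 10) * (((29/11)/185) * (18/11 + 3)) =5607607968/5529095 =1014.20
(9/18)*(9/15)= 3/10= 0.30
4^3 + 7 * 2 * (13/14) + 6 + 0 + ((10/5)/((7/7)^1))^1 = 85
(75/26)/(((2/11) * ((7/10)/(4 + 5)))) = 37125/182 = 203.98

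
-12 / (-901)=12 / 901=0.01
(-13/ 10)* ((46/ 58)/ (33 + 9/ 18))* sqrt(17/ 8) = -299* sqrt(34)/ 38860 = -0.04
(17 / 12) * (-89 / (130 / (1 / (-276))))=1513 / 430560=0.00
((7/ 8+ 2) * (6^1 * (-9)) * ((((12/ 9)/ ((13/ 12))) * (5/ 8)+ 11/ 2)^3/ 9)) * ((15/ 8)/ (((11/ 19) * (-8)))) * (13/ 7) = 85164139755/ 26650624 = 3195.58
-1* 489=-489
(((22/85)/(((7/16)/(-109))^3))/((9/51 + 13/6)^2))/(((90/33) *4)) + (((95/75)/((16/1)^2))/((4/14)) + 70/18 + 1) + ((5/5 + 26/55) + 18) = -66804.64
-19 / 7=-2.71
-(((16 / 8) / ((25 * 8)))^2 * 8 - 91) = 113749 / 1250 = 91.00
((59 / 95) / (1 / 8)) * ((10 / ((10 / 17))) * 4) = 32096 / 95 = 337.85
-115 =-115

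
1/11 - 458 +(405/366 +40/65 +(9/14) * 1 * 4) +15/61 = -55366429/122122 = -453.37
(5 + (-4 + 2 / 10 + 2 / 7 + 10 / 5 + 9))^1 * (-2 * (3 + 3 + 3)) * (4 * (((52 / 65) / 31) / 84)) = -10488 / 37975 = -0.28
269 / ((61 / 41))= 11029 / 61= 180.80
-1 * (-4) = 4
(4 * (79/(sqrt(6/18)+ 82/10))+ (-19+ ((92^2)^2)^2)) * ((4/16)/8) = 12876661527021470043/80288 - 1975 * sqrt(3)/40144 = 160380897855488.53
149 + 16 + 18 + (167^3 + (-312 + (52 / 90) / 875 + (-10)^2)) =183386463776 / 39375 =4657434.00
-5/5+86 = 85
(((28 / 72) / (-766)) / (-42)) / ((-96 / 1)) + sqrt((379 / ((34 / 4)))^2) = 44.59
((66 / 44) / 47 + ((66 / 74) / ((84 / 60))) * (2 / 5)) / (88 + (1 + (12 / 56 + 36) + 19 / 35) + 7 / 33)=1151865 / 506029871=0.00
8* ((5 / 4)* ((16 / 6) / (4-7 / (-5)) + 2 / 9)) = 580 / 81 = 7.16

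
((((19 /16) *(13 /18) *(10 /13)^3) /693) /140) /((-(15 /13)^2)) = -19 /6286896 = -0.00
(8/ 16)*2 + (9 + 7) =17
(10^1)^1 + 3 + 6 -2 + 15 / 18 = 107 / 6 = 17.83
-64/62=-32/31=-1.03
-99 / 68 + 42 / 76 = -1167 / 1292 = -0.90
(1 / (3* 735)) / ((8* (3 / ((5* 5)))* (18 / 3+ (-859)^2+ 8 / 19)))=95 / 148386208824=0.00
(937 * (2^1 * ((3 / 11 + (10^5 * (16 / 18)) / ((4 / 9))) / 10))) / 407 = 2061402811 / 22385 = 92088.58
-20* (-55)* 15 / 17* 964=15906000 / 17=935647.06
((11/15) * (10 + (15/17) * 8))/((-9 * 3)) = -0.46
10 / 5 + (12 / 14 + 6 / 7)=26 / 7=3.71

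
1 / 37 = 0.03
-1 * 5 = -5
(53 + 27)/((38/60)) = 2400/19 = 126.32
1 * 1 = 1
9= 9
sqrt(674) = 25.96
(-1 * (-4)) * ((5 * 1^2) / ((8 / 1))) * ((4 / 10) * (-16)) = -16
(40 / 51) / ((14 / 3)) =0.17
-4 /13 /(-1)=4 /13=0.31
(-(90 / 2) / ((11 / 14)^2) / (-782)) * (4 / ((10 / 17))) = 1764 / 2783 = 0.63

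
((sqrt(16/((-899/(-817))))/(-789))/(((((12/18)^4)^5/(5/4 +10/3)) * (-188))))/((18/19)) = 44983823445 * sqrt(734483)/93218733555712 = 0.41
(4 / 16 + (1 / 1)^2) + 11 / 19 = 139 / 76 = 1.83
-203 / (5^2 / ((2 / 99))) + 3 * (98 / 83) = 693952 / 205425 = 3.38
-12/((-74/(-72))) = -432/37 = -11.68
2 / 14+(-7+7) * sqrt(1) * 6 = 1 / 7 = 0.14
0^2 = 0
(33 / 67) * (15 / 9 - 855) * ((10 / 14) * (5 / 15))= -140800 / 1407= -100.07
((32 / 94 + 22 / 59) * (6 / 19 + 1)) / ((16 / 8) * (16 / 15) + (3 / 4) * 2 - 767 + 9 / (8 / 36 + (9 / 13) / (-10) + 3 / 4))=-3134635500 / 2516226430931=-0.00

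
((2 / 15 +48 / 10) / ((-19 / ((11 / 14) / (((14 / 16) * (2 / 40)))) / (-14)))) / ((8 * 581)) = 3256 / 231819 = 0.01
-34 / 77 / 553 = -34 / 42581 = -0.00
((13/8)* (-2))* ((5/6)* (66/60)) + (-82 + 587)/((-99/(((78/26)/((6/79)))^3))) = -497974109/1584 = -314377.59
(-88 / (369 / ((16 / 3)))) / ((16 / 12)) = -0.95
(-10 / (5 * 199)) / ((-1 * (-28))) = -1 / 2786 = -0.00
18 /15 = 6 /5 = 1.20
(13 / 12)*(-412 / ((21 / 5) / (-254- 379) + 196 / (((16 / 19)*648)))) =-1220525280 / 964061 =-1266.02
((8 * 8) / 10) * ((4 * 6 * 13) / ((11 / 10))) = 19968 / 11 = 1815.27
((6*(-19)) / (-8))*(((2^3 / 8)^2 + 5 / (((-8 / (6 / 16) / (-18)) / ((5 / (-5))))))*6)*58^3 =-429563457 / 8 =-53695432.12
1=1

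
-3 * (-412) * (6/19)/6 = 1236/19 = 65.05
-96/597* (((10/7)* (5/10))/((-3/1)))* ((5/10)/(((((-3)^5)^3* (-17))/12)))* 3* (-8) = -2560/113265488889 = -0.00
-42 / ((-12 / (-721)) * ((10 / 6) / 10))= -15141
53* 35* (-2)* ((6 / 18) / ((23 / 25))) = -92750 / 69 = -1344.20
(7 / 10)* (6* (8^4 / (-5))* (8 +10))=-1548288 / 25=-61931.52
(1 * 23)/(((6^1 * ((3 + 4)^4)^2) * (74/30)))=115/426595274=0.00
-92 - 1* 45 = -137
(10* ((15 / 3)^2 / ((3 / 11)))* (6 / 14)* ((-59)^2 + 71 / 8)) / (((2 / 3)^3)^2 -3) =-2544118875 / 5404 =-470784.40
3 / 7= 0.43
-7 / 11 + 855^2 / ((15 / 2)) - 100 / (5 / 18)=1068203 / 11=97109.36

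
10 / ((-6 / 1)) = -5 / 3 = -1.67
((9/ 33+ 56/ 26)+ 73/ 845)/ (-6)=-3893/ 9295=-0.42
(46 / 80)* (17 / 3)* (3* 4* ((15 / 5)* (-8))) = -4692 / 5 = -938.40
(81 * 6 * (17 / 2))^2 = 17065161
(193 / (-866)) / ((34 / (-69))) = 13317 / 29444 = 0.45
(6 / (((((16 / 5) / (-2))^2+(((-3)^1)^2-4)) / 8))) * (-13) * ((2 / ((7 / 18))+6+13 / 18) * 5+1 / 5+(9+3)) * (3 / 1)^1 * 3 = -23431720 / 441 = -53133.15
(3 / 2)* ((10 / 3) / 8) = 0.62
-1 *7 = -7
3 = 3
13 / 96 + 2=205 / 96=2.14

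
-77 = -77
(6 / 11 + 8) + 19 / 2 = 397 / 22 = 18.05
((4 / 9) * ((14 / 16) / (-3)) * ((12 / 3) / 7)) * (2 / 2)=-0.07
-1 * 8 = -8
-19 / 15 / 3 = -19 / 45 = -0.42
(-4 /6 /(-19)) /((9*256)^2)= 1 /151289856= 0.00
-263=-263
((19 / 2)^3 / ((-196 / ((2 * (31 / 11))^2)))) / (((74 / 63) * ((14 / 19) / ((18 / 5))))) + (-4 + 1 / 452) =-1154235956813 / 1983131920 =-582.03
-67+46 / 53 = -3505 / 53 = -66.13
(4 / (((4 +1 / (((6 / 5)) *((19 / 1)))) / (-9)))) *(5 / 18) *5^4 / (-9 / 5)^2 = -5937500 / 12447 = -477.02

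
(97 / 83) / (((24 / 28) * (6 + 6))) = 679 / 5976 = 0.11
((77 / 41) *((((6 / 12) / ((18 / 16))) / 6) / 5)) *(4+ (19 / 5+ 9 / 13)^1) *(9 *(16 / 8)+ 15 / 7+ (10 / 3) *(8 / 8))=1995664 / 359775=5.55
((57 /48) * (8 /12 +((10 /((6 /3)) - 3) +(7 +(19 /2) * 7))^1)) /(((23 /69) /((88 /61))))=95513 /244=391.45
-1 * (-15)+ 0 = 15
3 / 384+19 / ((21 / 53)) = 128917 / 2688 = 47.96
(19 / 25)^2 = 361 / 625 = 0.58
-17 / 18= -0.94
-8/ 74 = -4/ 37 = -0.11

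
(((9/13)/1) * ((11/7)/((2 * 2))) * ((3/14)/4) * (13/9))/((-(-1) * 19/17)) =561/29792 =0.02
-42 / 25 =-1.68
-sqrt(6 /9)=-sqrt(6) /3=-0.82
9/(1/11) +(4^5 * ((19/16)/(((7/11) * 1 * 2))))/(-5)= -92.09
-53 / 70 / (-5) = 53 / 350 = 0.15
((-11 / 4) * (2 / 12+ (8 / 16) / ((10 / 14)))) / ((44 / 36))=-39 / 20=-1.95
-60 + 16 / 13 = -764 / 13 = -58.77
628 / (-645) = -628 / 645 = -0.97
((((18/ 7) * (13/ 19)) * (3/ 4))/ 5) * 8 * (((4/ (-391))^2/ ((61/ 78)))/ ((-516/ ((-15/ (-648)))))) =-676/ 53333912779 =-0.00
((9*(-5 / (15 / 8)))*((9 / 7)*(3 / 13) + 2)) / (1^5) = -5016 / 91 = -55.12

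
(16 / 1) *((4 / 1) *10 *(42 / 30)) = 896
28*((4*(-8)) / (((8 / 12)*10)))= -672 / 5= -134.40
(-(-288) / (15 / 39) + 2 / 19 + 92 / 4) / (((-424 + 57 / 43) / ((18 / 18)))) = -3153233 / 1726625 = -1.83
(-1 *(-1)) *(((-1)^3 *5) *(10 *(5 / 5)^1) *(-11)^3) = 66550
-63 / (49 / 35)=-45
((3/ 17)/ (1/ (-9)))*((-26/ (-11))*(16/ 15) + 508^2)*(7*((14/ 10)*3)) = -56334631248/ 4675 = -12050188.50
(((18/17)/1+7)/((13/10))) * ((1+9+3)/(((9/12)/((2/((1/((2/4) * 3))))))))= 5480/17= 322.35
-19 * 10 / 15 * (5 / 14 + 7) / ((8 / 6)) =-1957 / 28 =-69.89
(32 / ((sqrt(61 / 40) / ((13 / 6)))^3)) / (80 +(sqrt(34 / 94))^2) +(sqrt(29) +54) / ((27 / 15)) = 33042880*sqrt(610) / 379463859 +5*sqrt(29) / 9 +30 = 35.14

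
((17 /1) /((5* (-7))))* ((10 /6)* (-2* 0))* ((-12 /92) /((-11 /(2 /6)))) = 0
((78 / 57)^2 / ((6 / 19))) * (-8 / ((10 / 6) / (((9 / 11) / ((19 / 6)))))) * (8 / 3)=-389376 / 19855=-19.61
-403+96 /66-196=-6573 /11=-597.55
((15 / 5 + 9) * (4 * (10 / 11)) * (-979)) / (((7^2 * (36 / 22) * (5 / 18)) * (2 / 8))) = -7672.16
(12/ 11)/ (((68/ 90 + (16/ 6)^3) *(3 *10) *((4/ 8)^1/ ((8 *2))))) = 864/ 14641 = 0.06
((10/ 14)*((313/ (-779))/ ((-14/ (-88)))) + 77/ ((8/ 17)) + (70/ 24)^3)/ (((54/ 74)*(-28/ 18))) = -455477872453/ 2770298496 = -164.41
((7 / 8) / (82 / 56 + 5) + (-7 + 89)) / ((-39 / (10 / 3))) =-49555 / 7059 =-7.02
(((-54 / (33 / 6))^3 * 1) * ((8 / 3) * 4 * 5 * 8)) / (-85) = 107495424 / 22627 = 4750.76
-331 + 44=-287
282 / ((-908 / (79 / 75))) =-3713 / 11350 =-0.33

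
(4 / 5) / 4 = 1 / 5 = 0.20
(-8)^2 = 64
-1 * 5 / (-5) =1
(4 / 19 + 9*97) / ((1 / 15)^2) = 3732975 / 19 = 196472.37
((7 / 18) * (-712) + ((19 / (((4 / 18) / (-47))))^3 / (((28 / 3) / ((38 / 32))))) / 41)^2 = 70925063695550216475994768969 / 1748995670016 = 40551880665834573.73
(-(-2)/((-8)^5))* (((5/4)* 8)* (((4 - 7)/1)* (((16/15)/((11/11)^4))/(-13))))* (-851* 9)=7659/6656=1.15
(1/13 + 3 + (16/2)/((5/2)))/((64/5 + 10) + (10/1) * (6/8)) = 272/1313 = 0.21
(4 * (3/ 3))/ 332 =1/ 83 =0.01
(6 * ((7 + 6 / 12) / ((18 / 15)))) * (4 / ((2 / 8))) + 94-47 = 647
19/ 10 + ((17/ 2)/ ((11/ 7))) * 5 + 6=34.95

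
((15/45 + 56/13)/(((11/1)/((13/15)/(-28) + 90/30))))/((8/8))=225707/180180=1.25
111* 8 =888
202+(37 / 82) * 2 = 8319 / 41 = 202.90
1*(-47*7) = -329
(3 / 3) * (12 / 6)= 2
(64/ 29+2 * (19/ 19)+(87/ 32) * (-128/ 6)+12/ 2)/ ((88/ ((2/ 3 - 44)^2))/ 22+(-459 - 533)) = 5855850/ 121544539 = 0.05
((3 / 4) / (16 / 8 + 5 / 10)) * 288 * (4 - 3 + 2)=1296 / 5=259.20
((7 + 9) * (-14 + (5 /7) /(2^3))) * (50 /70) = -158.98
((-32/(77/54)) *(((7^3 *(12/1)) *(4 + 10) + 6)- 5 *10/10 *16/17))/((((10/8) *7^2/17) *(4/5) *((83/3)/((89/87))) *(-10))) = 15065925696/9081611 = 1658.95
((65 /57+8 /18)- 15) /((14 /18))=-2294 /133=-17.25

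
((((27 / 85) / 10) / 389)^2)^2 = 531441 / 11952922624183506250000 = 0.00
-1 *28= -28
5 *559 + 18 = 2813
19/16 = 1.19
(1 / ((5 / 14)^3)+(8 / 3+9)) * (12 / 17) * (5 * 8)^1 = 403424 / 425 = 949.23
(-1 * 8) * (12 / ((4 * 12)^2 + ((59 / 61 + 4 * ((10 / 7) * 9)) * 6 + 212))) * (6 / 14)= -8784 / 604285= -0.01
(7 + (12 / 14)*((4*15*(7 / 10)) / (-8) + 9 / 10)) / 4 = 229 / 280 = 0.82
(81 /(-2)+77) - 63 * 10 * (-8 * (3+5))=80713 /2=40356.50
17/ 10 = 1.70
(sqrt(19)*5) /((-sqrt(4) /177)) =-885*sqrt(19) /2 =-1928.81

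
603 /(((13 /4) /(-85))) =-205020 /13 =-15770.77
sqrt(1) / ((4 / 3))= 3 / 4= 0.75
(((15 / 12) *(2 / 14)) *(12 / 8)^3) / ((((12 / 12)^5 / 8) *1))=135 / 28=4.82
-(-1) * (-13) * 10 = -130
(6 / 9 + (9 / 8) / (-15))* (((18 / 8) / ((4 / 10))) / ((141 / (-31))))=-2201 / 3008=-0.73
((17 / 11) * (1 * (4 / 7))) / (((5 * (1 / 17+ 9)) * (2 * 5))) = 289 / 148225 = 0.00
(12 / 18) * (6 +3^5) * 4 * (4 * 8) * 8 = 169984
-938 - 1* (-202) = -736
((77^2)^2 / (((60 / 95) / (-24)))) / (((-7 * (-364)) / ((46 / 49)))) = -6398117 / 13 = -492162.85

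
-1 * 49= -49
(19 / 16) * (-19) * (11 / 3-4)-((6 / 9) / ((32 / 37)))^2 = 15959 / 2304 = 6.93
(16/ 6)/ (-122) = -4/ 183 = -0.02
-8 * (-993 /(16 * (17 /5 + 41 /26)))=64545 /647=99.76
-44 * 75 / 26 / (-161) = 1650 / 2093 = 0.79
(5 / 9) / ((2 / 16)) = 40 / 9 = 4.44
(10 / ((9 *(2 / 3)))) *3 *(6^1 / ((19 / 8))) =240 / 19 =12.63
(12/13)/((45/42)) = 56/65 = 0.86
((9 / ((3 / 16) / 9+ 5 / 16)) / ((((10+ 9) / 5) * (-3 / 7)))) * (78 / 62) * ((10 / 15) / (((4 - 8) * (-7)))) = -585 / 1178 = -0.50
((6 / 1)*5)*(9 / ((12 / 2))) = 45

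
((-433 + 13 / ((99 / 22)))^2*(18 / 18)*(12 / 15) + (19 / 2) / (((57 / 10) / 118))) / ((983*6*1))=30009107 / 1194345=25.13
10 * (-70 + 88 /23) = -15220 /23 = -661.74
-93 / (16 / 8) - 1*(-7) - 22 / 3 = -281 / 6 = -46.83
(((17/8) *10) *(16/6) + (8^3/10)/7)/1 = 63.98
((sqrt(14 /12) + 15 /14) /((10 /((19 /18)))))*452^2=485222 /21 + 485222*sqrt(42) /135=46399.13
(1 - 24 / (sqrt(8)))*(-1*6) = -6 + 36*sqrt(2) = 44.91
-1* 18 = -18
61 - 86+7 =-18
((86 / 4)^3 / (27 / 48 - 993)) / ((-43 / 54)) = 12.58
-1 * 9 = -9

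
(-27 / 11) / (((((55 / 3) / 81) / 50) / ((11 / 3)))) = -21870 / 11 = -1988.18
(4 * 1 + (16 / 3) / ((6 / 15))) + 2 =58 / 3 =19.33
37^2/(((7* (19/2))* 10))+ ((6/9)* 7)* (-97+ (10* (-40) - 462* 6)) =-30430283/1995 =-15253.27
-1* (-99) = 99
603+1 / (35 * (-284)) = 5993819 / 9940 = 603.00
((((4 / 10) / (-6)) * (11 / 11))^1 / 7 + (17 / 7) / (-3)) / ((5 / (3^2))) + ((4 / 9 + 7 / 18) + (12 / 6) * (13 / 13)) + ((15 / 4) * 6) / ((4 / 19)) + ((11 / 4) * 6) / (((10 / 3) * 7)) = 457553 / 4200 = 108.94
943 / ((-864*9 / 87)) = -27347 / 2592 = -10.55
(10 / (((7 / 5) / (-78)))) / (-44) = 975 / 77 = 12.66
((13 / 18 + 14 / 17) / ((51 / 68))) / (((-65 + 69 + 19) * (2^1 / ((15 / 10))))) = 473 / 7038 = 0.07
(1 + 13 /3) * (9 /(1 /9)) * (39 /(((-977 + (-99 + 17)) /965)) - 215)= -38206080 /353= -108232.52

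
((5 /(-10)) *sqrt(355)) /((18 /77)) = -77 *sqrt(355) /36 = -40.30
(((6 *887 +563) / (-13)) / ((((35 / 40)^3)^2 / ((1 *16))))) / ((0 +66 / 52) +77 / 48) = -107709726720 / 19176787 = -5616.67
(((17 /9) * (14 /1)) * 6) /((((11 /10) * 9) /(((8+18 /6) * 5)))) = 23800 /27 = 881.48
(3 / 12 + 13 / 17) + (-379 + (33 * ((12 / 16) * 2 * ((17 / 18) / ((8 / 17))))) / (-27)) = -5605891 / 14688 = -381.66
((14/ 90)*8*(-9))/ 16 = -7/ 10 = -0.70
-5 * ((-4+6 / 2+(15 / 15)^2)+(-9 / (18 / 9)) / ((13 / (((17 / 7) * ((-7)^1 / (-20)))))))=153 / 104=1.47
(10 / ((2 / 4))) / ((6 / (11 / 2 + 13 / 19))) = 1175 / 57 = 20.61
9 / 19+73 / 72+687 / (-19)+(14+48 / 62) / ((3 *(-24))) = -34.88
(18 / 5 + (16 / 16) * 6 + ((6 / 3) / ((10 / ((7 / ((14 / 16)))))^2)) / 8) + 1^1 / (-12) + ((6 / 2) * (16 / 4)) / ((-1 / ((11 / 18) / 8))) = 219 / 25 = 8.76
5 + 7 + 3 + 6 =21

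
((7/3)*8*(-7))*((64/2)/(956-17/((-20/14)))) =-4.32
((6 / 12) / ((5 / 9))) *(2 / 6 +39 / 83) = 60 / 83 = 0.72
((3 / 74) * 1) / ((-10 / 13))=-39 / 740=-0.05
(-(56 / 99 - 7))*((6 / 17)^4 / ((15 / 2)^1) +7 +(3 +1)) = 2926708603 / 41342895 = 70.79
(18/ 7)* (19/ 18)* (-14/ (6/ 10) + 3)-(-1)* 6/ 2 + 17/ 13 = -50.88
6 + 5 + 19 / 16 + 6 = 291 / 16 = 18.19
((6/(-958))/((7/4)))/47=-12/157591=-0.00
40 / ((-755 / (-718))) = 5744 / 151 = 38.04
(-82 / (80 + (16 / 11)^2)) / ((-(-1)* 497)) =-4961 / 2469096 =-0.00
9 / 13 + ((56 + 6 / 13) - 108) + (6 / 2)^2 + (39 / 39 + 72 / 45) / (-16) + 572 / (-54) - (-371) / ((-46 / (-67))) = 315020291 / 645840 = 487.77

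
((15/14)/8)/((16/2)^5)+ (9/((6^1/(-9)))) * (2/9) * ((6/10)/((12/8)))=-22020021/18350080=-1.20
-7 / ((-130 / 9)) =63 / 130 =0.48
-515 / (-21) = 24.52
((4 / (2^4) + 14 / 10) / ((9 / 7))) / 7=11 / 60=0.18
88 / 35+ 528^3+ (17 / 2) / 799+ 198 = 484281921807 / 3290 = 147198152.52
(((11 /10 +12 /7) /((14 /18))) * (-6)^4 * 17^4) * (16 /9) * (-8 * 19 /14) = -12964939439616 /1715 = -7559731451.67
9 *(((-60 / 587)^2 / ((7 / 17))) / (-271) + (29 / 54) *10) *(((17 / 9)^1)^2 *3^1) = 27390616460065 / 52945438833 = 517.34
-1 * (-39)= 39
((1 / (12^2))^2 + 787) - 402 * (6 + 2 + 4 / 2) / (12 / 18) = -108718847 / 20736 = -5243.00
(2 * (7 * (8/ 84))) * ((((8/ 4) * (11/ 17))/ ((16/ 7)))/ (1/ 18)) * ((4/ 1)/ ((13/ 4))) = 3696/ 221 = 16.72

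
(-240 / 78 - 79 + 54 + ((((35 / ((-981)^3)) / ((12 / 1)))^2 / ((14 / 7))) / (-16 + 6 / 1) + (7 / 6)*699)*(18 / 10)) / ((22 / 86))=229554050574631682220256357 / 40784961817849478074560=5628.40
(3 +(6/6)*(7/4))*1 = 19/4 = 4.75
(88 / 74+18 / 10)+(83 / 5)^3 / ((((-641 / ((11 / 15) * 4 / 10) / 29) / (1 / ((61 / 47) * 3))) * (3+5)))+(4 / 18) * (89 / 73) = 1731042927701 / 1320147512500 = 1.31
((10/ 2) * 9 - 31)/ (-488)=-7/ 244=-0.03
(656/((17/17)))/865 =656/865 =0.76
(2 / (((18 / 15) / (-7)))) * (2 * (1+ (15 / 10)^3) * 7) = -8575 / 12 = -714.58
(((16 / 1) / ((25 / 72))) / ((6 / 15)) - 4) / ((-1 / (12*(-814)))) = 1086201.60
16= 16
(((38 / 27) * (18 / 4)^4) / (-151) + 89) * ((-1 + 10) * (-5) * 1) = -4630275 / 1208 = -3833.01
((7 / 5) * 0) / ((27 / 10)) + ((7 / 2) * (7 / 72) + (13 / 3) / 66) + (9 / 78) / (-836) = 158767 / 391248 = 0.41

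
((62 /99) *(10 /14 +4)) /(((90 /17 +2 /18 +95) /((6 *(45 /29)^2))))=19209150 /45218047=0.42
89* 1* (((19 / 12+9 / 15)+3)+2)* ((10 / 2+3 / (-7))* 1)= 306872 / 105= 2922.59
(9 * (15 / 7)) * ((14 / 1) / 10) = 27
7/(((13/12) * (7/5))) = 60/13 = 4.62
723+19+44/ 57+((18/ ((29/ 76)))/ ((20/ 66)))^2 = 29931381938/ 1198425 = 24975.60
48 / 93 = 16 / 31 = 0.52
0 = 0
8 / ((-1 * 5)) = -8 / 5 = -1.60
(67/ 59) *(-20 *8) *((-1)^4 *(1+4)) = -53600/ 59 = -908.47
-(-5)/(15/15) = 5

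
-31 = -31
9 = 9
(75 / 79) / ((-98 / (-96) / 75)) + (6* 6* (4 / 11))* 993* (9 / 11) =5014368288 / 468391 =10705.52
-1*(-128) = 128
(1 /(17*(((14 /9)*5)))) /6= 3 /2380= 0.00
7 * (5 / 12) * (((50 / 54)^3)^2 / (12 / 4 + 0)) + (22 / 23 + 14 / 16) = 1568112749387 / 641568329784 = 2.44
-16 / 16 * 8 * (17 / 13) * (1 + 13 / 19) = -4352 / 247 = -17.62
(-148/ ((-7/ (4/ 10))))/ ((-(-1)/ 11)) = 3256/ 35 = 93.03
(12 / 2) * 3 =18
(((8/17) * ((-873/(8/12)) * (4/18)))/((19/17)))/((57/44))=-34144/361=-94.58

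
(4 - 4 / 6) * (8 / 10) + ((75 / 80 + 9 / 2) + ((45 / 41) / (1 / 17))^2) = 28744709 / 80688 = 356.25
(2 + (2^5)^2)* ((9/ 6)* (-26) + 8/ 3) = -37278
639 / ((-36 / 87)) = -6177 / 4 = -1544.25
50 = 50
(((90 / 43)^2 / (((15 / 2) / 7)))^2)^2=3266533992960000 / 11688200277601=279.47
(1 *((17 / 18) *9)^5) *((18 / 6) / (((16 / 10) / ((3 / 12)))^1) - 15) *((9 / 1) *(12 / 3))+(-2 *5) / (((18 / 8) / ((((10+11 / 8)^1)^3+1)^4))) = -179640633400516062714285 / 8589934592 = -20912922150515.49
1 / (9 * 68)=1 / 612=0.00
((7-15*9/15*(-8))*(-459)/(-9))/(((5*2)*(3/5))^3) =1343/72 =18.65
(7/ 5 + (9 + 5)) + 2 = 87/ 5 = 17.40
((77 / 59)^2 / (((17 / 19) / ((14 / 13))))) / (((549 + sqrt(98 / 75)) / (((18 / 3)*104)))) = 3117008109600 / 1337694723929 - 2649551520*sqrt(6) / 1337694723929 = 2.33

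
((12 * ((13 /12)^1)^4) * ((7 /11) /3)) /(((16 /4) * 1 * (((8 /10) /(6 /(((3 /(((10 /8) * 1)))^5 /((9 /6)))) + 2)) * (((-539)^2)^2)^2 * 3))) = 758437355 /7001353930107089282840933695488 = 0.00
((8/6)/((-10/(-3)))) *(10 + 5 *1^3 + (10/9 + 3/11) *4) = 4066/495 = 8.21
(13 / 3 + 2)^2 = 361 / 9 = 40.11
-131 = -131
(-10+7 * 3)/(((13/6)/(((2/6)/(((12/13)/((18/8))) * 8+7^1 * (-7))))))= -66/1783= -0.04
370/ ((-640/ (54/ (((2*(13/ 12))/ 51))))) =-152847/ 208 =-734.84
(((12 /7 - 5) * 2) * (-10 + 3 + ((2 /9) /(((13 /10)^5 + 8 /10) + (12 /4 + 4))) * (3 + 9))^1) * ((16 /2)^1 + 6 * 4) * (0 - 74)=-2546426521984 /24177153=-105323.67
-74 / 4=-37 / 2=-18.50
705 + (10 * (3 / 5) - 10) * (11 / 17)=11941 / 17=702.41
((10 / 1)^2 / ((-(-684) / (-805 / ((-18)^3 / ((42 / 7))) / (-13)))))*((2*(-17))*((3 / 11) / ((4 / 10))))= 1710625 / 7922772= 0.22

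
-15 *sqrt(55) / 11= -10.11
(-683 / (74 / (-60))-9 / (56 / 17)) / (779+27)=1141779 / 1670032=0.68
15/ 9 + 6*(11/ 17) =283/ 51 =5.55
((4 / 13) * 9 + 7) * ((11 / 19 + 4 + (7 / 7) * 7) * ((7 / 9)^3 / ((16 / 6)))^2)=821778265 / 233361648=3.52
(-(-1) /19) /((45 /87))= 29 /285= 0.10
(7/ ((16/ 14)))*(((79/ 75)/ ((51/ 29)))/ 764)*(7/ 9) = 785813/ 210405600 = 0.00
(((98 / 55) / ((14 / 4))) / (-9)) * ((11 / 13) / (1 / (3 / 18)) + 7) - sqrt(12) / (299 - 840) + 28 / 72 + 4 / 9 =2 * sqrt(3) / 541 + 16579 / 38610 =0.44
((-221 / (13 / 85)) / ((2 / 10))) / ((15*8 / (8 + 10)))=-4335 / 4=-1083.75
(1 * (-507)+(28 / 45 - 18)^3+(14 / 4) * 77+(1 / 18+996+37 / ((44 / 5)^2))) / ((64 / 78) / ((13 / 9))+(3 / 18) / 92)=-7877.09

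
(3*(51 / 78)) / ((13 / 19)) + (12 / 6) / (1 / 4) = 10.87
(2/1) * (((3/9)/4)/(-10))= -1/60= -0.02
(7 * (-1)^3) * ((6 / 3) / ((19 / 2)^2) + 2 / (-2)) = 2471 / 361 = 6.84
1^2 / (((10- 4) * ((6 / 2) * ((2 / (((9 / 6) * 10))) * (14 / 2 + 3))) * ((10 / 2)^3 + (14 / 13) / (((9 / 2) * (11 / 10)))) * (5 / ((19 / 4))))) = 8151 / 25784800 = 0.00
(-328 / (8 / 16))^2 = 430336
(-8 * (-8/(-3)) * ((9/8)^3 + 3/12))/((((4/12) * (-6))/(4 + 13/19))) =83.63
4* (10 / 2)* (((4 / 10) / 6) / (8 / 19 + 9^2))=76 / 4641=0.02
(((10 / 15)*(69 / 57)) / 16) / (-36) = -23 / 16416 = -0.00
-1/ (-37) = 1/ 37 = 0.03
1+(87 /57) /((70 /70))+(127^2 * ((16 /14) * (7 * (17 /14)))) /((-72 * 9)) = -239.27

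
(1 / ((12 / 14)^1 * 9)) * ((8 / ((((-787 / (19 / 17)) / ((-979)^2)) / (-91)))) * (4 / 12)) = 46400045692 / 1083699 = 42816.36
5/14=0.36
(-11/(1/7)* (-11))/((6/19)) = 16093/6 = 2682.17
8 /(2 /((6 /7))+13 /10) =240 /109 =2.20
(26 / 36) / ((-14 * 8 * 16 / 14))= -13 / 2304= -0.01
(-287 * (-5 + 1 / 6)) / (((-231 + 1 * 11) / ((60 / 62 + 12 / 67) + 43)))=-278.36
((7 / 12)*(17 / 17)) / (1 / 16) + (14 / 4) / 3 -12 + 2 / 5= -11 / 10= -1.10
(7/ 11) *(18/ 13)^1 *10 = 8.81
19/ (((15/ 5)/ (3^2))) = 57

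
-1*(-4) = 4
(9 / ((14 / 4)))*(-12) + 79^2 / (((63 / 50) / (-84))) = -8738048 / 21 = -416097.52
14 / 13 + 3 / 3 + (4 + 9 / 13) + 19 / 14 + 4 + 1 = 2389 / 182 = 13.13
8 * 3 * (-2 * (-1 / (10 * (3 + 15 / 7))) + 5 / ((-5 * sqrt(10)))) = 14 / 15-12 * sqrt(10) / 5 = -6.66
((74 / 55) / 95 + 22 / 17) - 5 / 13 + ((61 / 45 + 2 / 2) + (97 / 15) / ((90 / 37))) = 370248607 / 62355150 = 5.94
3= 3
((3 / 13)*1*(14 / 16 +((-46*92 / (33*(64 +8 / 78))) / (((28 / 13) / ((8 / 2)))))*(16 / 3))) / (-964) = 21876031 / 4824820000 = 0.00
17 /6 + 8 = 65 /6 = 10.83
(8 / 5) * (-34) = -272 / 5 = -54.40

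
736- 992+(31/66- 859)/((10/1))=-225623/660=-341.85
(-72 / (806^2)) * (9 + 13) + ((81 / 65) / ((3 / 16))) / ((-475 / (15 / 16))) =-1200033 / 77144275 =-0.02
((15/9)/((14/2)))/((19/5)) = 25/399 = 0.06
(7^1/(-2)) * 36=-126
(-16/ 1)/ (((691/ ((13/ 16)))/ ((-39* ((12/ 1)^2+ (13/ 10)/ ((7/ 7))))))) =736671/ 6910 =106.61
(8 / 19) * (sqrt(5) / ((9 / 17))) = 136 * sqrt(5) / 171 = 1.78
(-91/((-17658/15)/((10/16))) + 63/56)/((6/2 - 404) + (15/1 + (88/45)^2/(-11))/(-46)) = -95304525/32597819912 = -0.00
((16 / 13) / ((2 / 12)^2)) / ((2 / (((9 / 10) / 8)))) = 162 / 65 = 2.49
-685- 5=-690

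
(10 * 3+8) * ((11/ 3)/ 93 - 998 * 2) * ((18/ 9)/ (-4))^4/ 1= -10580587/ 2232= -4740.41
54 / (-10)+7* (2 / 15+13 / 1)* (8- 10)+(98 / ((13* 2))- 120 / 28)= -259054 / 1365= -189.78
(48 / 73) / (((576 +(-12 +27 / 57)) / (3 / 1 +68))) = 21584 / 260975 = 0.08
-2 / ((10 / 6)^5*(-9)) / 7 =54 / 21875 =0.00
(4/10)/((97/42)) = 0.17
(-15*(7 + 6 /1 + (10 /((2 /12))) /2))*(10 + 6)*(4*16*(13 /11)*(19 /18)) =-823932.12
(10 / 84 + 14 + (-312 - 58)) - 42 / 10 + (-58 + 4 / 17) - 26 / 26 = -418.85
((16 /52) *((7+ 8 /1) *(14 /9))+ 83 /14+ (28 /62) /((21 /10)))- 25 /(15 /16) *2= -677213 /16926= -40.01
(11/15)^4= 14641/50625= 0.29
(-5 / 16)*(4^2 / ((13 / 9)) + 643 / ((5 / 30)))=-125745 / 104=-1209.09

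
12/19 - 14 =-13.37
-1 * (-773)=773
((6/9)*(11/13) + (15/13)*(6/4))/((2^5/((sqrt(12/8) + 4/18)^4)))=44929*sqrt(6)/909792 + 12669083/65505024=0.31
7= 7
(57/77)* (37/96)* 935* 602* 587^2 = 885357985585/16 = 55334874099.06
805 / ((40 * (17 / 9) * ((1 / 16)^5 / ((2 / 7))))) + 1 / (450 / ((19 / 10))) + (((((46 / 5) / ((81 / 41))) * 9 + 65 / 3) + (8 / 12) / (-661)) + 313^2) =55454953800901 / 16855500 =3290021.29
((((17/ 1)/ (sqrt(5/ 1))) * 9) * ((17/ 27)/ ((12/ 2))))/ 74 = 289 * sqrt(5)/ 6660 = 0.10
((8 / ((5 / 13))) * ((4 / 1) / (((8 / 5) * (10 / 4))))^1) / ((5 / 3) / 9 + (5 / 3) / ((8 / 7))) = 22464 / 1775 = 12.66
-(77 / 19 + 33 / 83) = -7018 / 1577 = -4.45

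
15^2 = 225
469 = 469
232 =232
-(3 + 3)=-6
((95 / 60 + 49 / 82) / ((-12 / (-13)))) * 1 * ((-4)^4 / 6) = 111592 / 1107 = 100.81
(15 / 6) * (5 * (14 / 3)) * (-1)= -175 / 3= -58.33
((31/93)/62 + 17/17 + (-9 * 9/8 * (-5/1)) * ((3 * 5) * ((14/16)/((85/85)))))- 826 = -955543/5952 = -160.54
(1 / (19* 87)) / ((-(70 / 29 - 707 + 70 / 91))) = 13 / 15124323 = 0.00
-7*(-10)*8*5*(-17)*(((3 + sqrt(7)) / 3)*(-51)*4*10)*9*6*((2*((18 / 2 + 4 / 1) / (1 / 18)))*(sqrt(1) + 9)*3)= 24540122880000*sqrt(7) + 73620368640000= 138547430923446.16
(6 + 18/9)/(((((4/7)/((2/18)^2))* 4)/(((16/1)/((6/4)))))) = 112/243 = 0.46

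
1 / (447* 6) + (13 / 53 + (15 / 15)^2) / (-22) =-7993 / 142146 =-0.06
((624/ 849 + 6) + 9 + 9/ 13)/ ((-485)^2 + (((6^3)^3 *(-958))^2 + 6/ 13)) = 60436/ 342912497152271315164969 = 0.00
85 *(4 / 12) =28.33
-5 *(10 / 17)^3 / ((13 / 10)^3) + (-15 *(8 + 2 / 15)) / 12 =-688425521 / 64763166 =-10.63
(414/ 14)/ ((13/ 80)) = 16560/ 91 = 181.98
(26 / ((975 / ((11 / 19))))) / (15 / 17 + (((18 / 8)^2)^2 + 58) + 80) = 95744 / 1020233025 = 0.00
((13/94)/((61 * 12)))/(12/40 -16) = -65/5401428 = -0.00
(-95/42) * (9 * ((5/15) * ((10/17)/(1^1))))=-475/119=-3.99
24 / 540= 2 / 45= 0.04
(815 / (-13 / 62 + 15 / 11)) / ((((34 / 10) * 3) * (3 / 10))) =27791500 / 120411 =230.81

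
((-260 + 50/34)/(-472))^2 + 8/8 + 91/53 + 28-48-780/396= -18.95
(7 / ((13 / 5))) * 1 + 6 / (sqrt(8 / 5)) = 35 / 13 + 3 * sqrt(10) / 2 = 7.44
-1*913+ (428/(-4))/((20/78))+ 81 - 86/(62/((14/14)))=-387713/310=-1250.69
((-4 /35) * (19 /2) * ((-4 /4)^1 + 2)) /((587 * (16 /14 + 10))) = -19 /114465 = -0.00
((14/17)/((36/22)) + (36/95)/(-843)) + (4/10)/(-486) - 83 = -1819527233/22055409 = -82.50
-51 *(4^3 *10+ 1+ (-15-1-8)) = -31467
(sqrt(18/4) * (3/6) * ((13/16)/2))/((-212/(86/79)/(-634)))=531609 * sqrt(2)/535936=1.40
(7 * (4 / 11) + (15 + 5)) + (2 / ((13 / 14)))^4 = 13844344 / 314171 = 44.07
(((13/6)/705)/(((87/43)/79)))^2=1950193921/135431360100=0.01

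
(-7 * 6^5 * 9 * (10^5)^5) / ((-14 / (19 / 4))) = 1662120000000000000000000000000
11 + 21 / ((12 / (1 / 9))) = 403 / 36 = 11.19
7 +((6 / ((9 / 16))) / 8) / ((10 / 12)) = 43 / 5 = 8.60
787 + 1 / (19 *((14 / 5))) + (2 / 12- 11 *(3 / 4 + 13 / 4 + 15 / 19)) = 293066 / 399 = 734.50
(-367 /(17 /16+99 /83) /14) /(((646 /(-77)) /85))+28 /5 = 7020088 /56905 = 123.37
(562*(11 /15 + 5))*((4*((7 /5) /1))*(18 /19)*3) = 24359328 /475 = 51282.80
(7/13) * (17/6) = 119/78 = 1.53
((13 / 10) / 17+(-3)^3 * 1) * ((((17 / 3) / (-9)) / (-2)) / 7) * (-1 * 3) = 4577 / 1260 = 3.63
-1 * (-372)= 372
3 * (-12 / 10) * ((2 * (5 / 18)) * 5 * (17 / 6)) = -85 / 3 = -28.33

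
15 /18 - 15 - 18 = -193 /6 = -32.17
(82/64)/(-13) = -41/416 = -0.10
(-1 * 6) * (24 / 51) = -48 / 17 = -2.82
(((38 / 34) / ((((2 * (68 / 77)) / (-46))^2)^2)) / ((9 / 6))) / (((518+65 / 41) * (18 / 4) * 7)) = 1094746744586957 / 52267185223488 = 20.95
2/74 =1/37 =0.03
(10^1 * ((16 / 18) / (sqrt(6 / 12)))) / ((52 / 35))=700 * sqrt(2) / 117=8.46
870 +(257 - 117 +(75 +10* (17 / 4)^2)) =10125 / 8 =1265.62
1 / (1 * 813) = 1 / 813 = 0.00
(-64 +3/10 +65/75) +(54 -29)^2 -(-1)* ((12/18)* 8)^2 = 10631/18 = 590.61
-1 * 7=-7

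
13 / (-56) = -13 / 56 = -0.23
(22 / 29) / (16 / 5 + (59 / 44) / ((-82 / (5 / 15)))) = 0.24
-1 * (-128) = 128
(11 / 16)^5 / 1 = 161051 / 1048576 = 0.15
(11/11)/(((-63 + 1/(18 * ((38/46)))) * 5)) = -342/107615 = -0.00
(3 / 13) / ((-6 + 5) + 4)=1 / 13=0.08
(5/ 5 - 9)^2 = 64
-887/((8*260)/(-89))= 78943/2080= 37.95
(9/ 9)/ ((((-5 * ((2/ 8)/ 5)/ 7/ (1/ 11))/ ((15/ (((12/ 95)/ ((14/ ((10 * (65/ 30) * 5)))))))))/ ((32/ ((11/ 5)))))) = -893760/ 1573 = -568.19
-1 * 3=-3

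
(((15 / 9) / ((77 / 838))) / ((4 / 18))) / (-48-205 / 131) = -823335 / 499961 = -1.65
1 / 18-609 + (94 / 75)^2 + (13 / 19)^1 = -14408873 / 23750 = -606.69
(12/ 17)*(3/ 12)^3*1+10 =2723/ 272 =10.01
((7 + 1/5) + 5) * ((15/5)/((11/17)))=56.56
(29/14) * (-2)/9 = -29/63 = -0.46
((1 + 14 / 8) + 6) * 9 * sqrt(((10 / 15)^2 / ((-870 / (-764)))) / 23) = 7 * sqrt(3821910) / 1334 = 10.26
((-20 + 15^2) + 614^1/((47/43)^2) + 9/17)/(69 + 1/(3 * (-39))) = 790279659/75781954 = 10.43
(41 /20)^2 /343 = 0.01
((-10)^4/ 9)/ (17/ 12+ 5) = 40000/ 231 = 173.16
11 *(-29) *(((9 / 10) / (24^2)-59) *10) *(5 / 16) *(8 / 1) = 60225605 / 128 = 470512.54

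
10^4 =10000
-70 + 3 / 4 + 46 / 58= -7941 / 116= -68.46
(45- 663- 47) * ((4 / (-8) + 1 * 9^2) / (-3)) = 107065 / 6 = 17844.17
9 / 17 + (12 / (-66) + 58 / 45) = 13771 / 8415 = 1.64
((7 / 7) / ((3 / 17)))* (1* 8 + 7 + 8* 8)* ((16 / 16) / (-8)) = -1343 / 24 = -55.96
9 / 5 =1.80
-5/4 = -1.25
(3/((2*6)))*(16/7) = 4/7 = 0.57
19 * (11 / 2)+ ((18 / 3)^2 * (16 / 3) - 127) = 339 / 2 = 169.50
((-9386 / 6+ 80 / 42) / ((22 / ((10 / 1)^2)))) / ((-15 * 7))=109370 / 1617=67.64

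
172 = 172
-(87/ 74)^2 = -1.38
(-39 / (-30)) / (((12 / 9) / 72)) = 351 / 5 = 70.20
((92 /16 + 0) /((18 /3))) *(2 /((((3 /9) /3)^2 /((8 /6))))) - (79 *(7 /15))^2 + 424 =-163834 /225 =-728.15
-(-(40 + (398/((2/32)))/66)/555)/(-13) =-4504/238095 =-0.02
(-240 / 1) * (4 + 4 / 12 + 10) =-3440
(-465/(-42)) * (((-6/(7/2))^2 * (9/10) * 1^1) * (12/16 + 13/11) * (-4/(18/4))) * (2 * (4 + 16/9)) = -2192320/3773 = -581.05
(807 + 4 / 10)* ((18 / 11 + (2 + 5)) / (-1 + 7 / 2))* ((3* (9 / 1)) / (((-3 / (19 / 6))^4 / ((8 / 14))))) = 908728333 / 17010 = 53423.18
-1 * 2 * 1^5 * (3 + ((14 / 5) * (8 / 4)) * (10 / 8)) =-20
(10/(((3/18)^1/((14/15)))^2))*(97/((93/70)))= 2129344/93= 22896.17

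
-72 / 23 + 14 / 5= -38 / 115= -0.33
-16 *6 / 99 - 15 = -527 / 33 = -15.97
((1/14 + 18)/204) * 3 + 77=73557/952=77.27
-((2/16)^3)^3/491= -1/65900904448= -0.00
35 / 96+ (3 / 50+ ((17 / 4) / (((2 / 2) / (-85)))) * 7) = -6067981 / 2400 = -2528.33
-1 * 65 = -65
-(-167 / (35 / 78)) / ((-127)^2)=13026 / 564515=0.02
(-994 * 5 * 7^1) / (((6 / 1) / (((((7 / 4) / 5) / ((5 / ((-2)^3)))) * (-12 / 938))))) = -13916 / 335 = -41.54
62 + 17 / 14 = 885 / 14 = 63.21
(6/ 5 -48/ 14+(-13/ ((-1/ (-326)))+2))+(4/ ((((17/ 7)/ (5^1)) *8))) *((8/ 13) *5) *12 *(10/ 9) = -97368094/ 23205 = -4196.00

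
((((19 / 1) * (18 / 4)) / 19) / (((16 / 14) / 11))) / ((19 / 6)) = 2079 / 152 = 13.68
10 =10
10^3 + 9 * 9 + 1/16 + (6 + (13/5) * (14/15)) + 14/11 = 14398057/13200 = 1090.76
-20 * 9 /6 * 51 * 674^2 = -695042280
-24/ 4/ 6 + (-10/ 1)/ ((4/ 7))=-37/ 2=-18.50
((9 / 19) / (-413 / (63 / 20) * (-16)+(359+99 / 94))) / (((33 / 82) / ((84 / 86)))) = 8740872 / 18686893775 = 0.00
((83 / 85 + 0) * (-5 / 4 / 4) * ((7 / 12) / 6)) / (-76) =581 / 1488384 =0.00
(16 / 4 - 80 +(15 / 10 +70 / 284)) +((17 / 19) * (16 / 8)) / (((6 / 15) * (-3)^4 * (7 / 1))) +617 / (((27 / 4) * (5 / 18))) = 974541391 / 3824415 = 254.82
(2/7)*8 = 16/7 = 2.29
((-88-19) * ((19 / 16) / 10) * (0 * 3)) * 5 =0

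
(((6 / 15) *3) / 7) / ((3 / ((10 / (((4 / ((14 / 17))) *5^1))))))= 2 / 85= 0.02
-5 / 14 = -0.36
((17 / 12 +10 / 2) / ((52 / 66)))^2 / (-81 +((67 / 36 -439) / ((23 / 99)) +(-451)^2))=16500407 / 50111428432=0.00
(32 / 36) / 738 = 4 / 3321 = 0.00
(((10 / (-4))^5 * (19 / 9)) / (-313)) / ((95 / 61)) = 38125 / 90144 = 0.42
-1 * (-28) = 28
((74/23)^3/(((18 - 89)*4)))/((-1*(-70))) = -50653/30234995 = -0.00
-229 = -229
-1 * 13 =-13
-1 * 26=-26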